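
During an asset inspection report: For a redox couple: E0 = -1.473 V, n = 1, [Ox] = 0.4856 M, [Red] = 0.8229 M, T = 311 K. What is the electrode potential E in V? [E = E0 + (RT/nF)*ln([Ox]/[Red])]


Apply the Nernst equation: E = E0 + (RT/nF)*ln([Ox]/[Red])
Step 1: RT/nF = 8.314*311/(1*96485) = 0.02679851 V
Step 2: [Ox]/[Red] = 0.4856/0.8229 = 0.590108
Step 3: ln(0.590108) = -0.52745
Step 4: correction = 0.02679851 * -0.52745 = -0.014 V
E = -1.473 + -0.014 = -1.487 V

-1.487 V


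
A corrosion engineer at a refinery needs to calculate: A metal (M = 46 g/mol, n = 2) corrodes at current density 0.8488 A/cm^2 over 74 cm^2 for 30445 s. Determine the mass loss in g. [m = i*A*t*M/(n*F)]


Apply Faraday's law: m = i*A*t*M / (n*F)
Total charge passed Q = i*A*t = 0.8488*74*30445 = 1912286.984 C
m = Q*M/(n*F) = 1912286.984*46/(2*96485) = 455.8491 g

455.8491 g


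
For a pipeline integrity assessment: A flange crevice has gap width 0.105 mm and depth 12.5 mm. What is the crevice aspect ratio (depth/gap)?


Aspect ratio = depth / gap
Ratio = 12.5 / 0.105 = 119.0

119.0


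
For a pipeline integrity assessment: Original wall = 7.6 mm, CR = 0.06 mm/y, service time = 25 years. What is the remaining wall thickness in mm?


Remaining wall = original − CR × time
t = 7.6 − 0.06*25 = 7.6 − 1.5 = 6.1 mm

6.1 mm


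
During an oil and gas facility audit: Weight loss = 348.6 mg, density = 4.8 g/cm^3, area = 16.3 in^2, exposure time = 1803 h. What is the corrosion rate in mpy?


Apply the mpy weight-loss relation: CR = 534 * W / (D * A * T)
Numerator: 534 * 348.6 = 186152.4
Denominator: 4.8 * 16.3 * 1803 = 141066.72
CR = 186152.4 / 141066.72 = 1.32 mpy

1.32 mpy


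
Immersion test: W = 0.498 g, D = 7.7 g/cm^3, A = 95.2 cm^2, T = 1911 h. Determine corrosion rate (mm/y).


Apply the mm/y weight-loss relation: CR = 87600 * W / (D * A * T)
Numerator: 87600 * 0.498 = 43624.8
Denominator: 7.7 * 95.2 * 1911 = 1400839.44
CR = 43624.8 / 1400839.44 = 0.03114 mm/y

0.03114 mm/y


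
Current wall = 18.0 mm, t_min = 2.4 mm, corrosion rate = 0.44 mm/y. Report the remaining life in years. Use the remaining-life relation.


Apply the remaining-life relation: RL = (t_current − t_min) / CR
RL = (18.0 − 2.4) / 0.44 = 15.6 / 0.44 = 35.5 years

35.5 years


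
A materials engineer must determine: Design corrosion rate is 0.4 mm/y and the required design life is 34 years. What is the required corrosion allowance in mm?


Corrosion allowance = CR × design life
CA = 0.4 * 34 = 13.6 mm

13.6 mm


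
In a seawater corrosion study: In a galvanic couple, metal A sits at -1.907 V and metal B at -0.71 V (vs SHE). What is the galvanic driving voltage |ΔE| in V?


Driving voltage is the absolute potential difference.
|ΔE| = |-1.907 − (-0.71)| = 1.197 V

1.197 V


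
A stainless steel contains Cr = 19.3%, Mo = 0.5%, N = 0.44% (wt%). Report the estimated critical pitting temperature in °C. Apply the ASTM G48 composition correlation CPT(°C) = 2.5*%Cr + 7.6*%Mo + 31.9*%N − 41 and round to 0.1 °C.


Apply the ASTM G48 empirical CPT estimate: CPT(°C) = 2.5*%Cr + 7.6*%Mo + 31.9*%N − 41
2.5*19.3 = 48.25; 7.6*0.5 = 3.8; 31.9*0.44 = 14.036
CPT = 48.25 + 3.8 + 14.036 − 41 = 25.086 °C
Rounded to 0.1 °C: CPT ≈ 25.1 °C

25.1 °C


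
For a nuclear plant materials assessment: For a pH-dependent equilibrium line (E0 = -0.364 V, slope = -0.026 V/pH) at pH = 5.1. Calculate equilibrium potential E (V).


Apply the Pourbaix line equation: E = E0 + slope*pH
E = -0.364 + (-0.026)*5.1 = -0.364 + (-0.1326) = -0.4966 V
Rounded to 3 decimal places: E = -0.497 V

-0.497 V


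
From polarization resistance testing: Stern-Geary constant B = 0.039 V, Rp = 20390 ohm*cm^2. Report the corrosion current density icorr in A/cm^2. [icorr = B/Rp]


Apply the Stern-Geary relation: icorr = B / Rp
icorr = 0.039 / 20390 = 1.913×10^-6 A/cm^2

1.913×10^-6 A/cm^2


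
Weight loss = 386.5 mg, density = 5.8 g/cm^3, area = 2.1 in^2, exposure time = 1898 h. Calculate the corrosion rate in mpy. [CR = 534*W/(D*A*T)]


Apply the mpy weight-loss relation: CR = 534 * W / (D * A * T)
Numerator: 534 * 386.5 = 206391.0
Denominator: 5.8 * 2.1 * 1898 = 23117.64
CR = 206391.0 / 23117.64 = 8.92786 mpy

8.92786 mpy


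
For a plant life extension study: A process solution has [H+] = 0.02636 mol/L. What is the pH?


pH = −log10[H+]
pH = −log10(0.02636) = 1.58

1.58


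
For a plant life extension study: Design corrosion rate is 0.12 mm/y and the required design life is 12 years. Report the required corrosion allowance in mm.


Corrosion allowance = CR × design life
CA = 0.12 * 12 = 1.44 mm

1.44 mm


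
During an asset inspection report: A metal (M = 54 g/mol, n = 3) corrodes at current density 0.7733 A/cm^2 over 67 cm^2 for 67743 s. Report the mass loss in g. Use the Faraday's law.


Apply Faraday's law: m = i*A*t*M / (n*F)
Total charge passed Q = i*A*t = 0.7733*67*67743 = 3509839.3473 C
m = Q*M/(n*F) = 3509839.3473*54/(3*96485) = 654.78684 g

654.78684 g


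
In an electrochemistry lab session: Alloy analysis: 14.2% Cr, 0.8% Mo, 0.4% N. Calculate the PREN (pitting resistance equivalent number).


Apply the PREN formula: PREN = Cr + 3.3*Mo + 16*N
PREN = 14.2 + 3.3*0.8 + 16*0.4
PREN = 14.2 + 2.64 + 6.4 = 23.24

23.24


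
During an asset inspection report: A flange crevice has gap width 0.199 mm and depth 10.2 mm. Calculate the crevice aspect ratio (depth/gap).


Aspect ratio = depth / gap
Ratio = 10.2 / 0.199 = 51.3

51.3


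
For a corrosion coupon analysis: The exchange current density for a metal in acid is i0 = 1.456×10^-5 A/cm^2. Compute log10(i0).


i0 = 1.456×10^-5 A/cm^2
log10(i0) = -4.837

-4.837


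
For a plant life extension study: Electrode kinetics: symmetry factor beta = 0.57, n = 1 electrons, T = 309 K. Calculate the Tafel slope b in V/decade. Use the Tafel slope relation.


Apply the Tafel slope relation: b = 2.303*R*T/(beta*n*F)
Numerator: 2.303 * 8.314 * 309 = 5916.47
Denominator: 0.57 * 1 * 96485 = 54996.45
b = 5916.47 / 54996.45 = 0.1076 V/decade

0.1076 V/decade


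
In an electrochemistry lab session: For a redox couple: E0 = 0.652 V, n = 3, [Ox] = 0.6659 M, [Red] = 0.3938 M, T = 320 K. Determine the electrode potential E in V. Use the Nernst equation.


Apply the Nernst equation: E = E0 + (RT/nF)*ln([Ox]/[Red])
Step 1: RT/nF = 8.314*320/(3*96485) = 0.00919134 V
Step 2: [Ox]/[Red] = 0.6659/0.3938 = 1.69096
Step 3: ln(1.69096) = 0.525296
Step 4: correction = 0.00919134 * 0.525296 = 0.0048 V
E = 0.652 + 0.0048 = 0.6568 V

0.6568 V


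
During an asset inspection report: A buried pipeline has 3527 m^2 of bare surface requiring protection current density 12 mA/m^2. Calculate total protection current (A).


I = area * current density, then convert mA → A (÷1000)
I = 3527 * 12 / 1000 = 42.32 A

42.32 A


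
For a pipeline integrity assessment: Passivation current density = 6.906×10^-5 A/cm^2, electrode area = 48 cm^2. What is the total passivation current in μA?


I = i_pass * A, then convert A → μA (×10^6)
I = 6.906×10^-5 * 48 * 10^6 = 3314.88 μA

3314.88 μA


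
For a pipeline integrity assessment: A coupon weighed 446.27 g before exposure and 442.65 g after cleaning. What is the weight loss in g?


Weight loss = initial − final
WL = 446.27 − 442.65 = 3.62 g

3.62 g


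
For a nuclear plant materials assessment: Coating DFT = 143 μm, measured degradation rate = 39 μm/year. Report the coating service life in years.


Service life = thickness / degradation rate
Life = 143 / 39 = 3.7 years

3.7 years


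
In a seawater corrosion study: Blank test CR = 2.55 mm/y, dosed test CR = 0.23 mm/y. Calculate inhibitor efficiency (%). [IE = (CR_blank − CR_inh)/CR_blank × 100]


Apply the inhibitor-efficiency definition: IE = (CR_blank − CR_inh)/CR_blank × 100
IE = (2.55 − 0.23) / 2.55 × 100
IE = 2.32 / 2.55 × 100 = 91.0 %

91.0 %


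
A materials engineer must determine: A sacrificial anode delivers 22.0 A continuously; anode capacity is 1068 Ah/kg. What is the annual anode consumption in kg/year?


Annual consumption = current * hours per year / capacity
Rate = 22.0 * 8760 / 1068 = 180.4 kg/year

180.4 kg/year


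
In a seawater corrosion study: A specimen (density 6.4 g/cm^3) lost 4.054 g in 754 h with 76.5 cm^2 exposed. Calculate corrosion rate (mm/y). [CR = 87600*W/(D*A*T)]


Apply the mm/y weight-loss relation: CR = 87600 * W / (D * A * T)
Numerator: 87600 * 4.054 = 355130.4
Denominator: 6.4 * 76.5 * 754 = 369158.4
CR = 355130.4 / 369158.4 = 0.962 mm/y

0.962 mm/y


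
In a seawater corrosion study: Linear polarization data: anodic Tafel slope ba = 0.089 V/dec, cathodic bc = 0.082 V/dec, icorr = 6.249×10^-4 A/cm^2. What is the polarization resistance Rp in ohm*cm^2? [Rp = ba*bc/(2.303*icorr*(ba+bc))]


Apply the Stern-Geary equation: Rp = ba*bc / (2.303*icorr*(ba+bc))
ba*bc = 0.089*0.082 = 0.007298
ba+bc = 0.171; 2.303*icorr*(ba+bc) = 2.303*6.249×10^-4*0.171 = 2.4609374×10^-4
Rp = 0.007298 / 2.4609374×10^-4 = 29.7 ohm*cm^2

29.7 ohm*cm^2


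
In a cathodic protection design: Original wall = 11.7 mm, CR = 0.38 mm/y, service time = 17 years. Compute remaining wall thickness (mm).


Remaining wall = original − CR × time
t = 11.7 − 0.38*17 = 11.7 − 6.46 = 5.24 mm

5.24 mm


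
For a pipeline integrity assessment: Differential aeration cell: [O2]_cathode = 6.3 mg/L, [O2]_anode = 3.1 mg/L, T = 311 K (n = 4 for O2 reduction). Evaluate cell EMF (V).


Apply the Nernst concentration-cell relation: E = (RT/nF)*ln(C_cathode/C_anode)
RT/nF = 8.314*311/(4*96485) = 0.00669963 V
ln(6.3/3.1) = 0.70915
E = 0.00669963 * 0.70915 = 0.00475 V

0.00475 V


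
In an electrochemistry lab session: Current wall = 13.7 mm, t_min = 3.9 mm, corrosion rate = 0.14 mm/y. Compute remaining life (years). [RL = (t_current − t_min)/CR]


Apply the remaining-life relation: RL = (t_current − t_min) / CR
RL = (13.7 − 3.9) / 0.14 = 9.8 / 0.14 = 70.0 years

70.0 years


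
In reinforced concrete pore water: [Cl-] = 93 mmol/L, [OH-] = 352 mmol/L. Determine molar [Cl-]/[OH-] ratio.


Threshold parameter = [Cl-] / [OH-] (molar basis; both in mmol/L, so units cancel)
Ratio = 93 / 352 = 0.26

0.26


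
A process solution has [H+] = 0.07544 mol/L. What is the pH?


pH = −log10[H+]
pH = −log10(0.07544) = 1.12

1.12


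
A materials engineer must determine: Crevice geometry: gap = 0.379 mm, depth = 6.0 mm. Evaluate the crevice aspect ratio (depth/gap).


Aspect ratio = depth / gap
Ratio = 6.0 / 0.379 = 15.8

15.8


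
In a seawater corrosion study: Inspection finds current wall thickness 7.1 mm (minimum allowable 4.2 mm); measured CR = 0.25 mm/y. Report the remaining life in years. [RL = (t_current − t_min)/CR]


Apply the remaining-life relation: RL = (t_current − t_min) / CR
RL = (7.1 − 4.2) / 0.25 = 2.9 / 0.25 = 11.6 years

11.6 years


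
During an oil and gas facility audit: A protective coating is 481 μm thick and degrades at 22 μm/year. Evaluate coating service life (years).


Service life = thickness / degradation rate
Life = 481 / 22 = 21.9 years

21.9 years


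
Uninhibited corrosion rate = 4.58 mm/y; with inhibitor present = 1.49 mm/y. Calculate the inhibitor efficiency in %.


Apply the inhibitor-efficiency definition: IE = (CR_blank − CR_inh)/CR_blank × 100
IE = (4.58 − 1.49) / 4.58 × 100
IE = 3.09 / 4.58 × 100 = 67.5 %

67.5 %


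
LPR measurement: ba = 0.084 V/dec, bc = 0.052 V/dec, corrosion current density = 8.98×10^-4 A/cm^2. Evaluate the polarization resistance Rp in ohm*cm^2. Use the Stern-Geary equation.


Apply the Stern-Geary equation: Rp = ba*bc / (2.303*icorr*(ba+bc))
ba*bc = 0.084*0.052 = 0.004368
ba+bc = 0.136; 2.303*icorr*(ba+bc) = 2.303*8.98×10^-4*0.136 = 2.8126078×10^-4
Rp = 0.004368 / 2.8126078×10^-4 = 15.53 ohm*cm^2

15.53 ohm*cm^2


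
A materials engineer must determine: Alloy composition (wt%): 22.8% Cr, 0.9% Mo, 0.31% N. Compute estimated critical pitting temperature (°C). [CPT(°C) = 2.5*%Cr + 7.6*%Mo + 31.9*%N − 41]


Apply the ASTM G48 empirical CPT estimate: CPT(°C) = 2.5*%Cr + 7.6*%Mo + 31.9*%N − 41
2.5*22.8 = 57; 7.6*0.9 = 6.84; 31.9*0.31 = 9.889
CPT = 57 + 6.84 + 9.889 − 41 = 32.729 °C
Rounded to 0.1 °C: CPT ≈ 32.7 °C

32.7 °C


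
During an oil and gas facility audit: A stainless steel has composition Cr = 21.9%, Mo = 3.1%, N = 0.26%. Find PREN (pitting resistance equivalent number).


Apply the PREN formula: PREN = Cr + 3.3*Mo + 16*N
PREN = 21.9 + 3.3*3.1 + 16*0.26
PREN = 21.9 + 10.23 + 4.16 = 36.29

36.29


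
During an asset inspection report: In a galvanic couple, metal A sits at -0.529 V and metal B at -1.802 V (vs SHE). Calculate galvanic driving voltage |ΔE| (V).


Driving voltage is the absolute potential difference.
|ΔE| = |-0.529 − (-1.802)| = 1.273 V

1.273 V


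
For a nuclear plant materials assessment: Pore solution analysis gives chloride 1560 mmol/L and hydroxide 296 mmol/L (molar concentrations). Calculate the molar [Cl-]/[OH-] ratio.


Threshold parameter = [Cl-] / [OH-] (molar basis; both in mmol/L, so units cancel)
Ratio = 1560 / 296 = 5.27

5.27


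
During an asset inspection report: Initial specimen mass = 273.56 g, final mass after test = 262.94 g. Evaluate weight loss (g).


Weight loss = initial − final
WL = 273.56 − 262.94 = 10.62 g

10.62 g


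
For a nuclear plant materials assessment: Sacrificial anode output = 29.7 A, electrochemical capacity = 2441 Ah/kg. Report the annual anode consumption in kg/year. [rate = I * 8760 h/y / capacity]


Annual consumption = current * hours per year / capacity
Rate = 29.7 * 8760 / 2441 = 106.6 kg/year

106.6 kg/year


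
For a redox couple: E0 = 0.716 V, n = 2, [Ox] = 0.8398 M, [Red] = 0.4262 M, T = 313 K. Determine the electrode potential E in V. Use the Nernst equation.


Apply the Nernst equation: E = E0 + (RT/nF)*ln([Ox]/[Red])
Step 1: RT/nF = 8.314*313/(2*96485) = 0.01348542 V
Step 2: [Ox]/[Red] = 0.8398/0.4262 = 1.970436
Step 3: ln(1.970436) = 0.678255
Step 4: correction = 0.01348542 * 0.678255 = 0.009 V
E = 0.716 + 0.009 = 0.725 V

0.725 V


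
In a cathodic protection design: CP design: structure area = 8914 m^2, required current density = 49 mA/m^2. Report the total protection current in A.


I = area * current density, then convert mA → A (÷1000)
I = 8914 * 49 / 1000 = 436.79 A

436.79 A


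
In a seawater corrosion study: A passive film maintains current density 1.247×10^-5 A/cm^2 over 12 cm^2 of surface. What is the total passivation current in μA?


I = i_pass * A, then convert A → μA (×10^6)
I = 1.247×10^-5 * 12 * 10^6 = 149.64 μA

149.64 μA


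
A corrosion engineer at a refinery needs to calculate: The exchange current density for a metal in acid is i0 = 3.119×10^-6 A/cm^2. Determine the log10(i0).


i0 = 3.119×10^-6 A/cm^2
log10(i0) = -5.506

-5.506


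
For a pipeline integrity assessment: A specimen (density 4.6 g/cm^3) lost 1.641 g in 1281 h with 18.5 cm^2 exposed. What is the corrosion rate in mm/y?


Apply the mm/y weight-loss relation: CR = 87600 * W / (D * A * T)
Numerator: 87600 * 1.641 = 143751.6
Denominator: 4.6 * 18.5 * 1281 = 109013.1
CR = 143751.6 / 109013.1 = 1.3187 mm/y

1.3187 mm/y


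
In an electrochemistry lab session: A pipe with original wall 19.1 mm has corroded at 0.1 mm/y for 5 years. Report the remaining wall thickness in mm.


Remaining wall = original − CR × time
t = 19.1 − 0.1*5 = 19.1 − 0.5 = 18.6 mm

18.6 mm


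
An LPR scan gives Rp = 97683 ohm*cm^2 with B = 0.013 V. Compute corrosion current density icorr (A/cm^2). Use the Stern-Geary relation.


Apply the Stern-Geary relation: icorr = B / Rp
icorr = 0.013 / 97683 = 1.331×10^-7 A/cm^2

1.331×10^-7 A/cm^2


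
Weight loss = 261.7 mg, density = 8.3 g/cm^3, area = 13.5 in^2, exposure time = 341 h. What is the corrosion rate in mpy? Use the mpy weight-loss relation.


Apply the mpy weight-loss relation: CR = 534 * W / (D * A * T)
Numerator: 534 * 261.7 = 139747.8
Denominator: 8.3 * 13.5 * 341 = 38209.05
CR = 139747.8 / 38209.05 = 3.657 mpy

3.657 mpy


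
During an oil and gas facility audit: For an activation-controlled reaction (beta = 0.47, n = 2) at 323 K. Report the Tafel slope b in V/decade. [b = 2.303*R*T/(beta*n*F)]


Apply the Tafel slope relation: b = 2.303*R*T/(beta*n*F)
Numerator: 2.303 * 8.314 * 323 = 6184.53
Denominator: 0.47 * 2 * 96485 = 90695.9
b = 6184.53 / 90695.9 = 0.0682 V/decade

0.0682 V/decade


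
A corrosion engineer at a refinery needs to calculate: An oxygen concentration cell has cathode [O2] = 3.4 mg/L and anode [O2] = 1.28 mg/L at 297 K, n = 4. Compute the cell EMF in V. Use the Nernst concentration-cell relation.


Apply the Nernst concentration-cell relation: E = (RT/nF)*ln(C_cathode/C_anode)
RT/nF = 8.314*297/(4*96485) = 0.00639804 V
ln(3.4/1.28) = 0.97692
E = 0.00639804 * 0.97692 = 0.00625 V

0.00625 V


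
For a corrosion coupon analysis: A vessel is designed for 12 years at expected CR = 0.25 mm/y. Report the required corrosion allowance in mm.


Corrosion allowance = CR × design life
CA = 0.25 * 12 = 3.0 mm

3.0 mm


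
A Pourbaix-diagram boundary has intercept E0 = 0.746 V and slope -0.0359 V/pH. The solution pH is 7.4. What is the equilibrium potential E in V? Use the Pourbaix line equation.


Apply the Pourbaix line equation: E = E0 + slope*pH
E = 0.746 + (-0.0359)*7.4 = 0.746 + (-0.26566) = 0.48034 V
Rounded to 3 decimal places: E = 0.480 V

0.480 V


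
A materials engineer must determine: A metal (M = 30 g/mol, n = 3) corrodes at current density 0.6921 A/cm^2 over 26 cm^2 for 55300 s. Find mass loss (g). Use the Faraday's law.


Apply Faraday's law: m = i*A*t*M / (n*F)
Total charge passed Q = i*A*t = 0.6921*26*55300 = 995101.38 C
m = Q*M/(n*F) = 995101.38*30/(3*96485) = 103.1353 g

103.1353 g


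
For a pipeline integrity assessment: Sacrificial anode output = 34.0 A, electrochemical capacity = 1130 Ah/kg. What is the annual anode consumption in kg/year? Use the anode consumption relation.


Annual consumption = current * hours per year / capacity
Rate = 34.0 * 8760 / 1130 = 263.6 kg/year

263.6 kg/year


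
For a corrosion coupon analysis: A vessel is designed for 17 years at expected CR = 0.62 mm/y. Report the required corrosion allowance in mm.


Corrosion allowance = CR × design life
CA = 0.62 * 17 = 10.54 mm

10.54 mm


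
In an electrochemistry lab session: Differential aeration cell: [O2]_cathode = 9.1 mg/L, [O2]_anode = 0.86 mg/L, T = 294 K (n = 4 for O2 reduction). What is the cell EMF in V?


Apply the Nernst concentration-cell relation: E = (RT/nF)*ln(C_cathode/C_anode)
RT/nF = 8.314*294/(4*96485) = 0.00633341 V
ln(9.1/0.86) = 2.3591
E = 0.00633341 * 2.3591 = 0.01494 V

0.01494 V


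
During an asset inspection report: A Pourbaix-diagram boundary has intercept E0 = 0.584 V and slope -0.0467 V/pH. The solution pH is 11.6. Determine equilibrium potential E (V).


Apply the Pourbaix line equation: E = E0 + slope*pH
E = 0.584 + (-0.0467)*11.6 = 0.584 + (-0.54172) = 0.04228 V
Rounded to 4 decimal places: E = 0.0423 V

0.0423 V


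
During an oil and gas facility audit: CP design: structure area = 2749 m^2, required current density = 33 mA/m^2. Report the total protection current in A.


I = area * current density, then convert mA → A (÷1000)
I = 2749 * 33 / 1000 = 90.72 A

90.72 A


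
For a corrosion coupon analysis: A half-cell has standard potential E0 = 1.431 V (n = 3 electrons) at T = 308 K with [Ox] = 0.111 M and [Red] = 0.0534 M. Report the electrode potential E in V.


Apply the Nernst equation: E = E0 + (RT/nF)*ln([Ox]/[Red])
Step 1: RT/nF = 8.314*308/(3*96485) = 0.00884667 V
Step 2: [Ox]/[Red] = 0.111/0.0534 = 2.078652
Step 3: ln(2.078652) = 0.73172
Step 4: correction = 0.00884667 * 0.73172 = 0.006 V
E = 1.431 + 0.006 = 1.437 V

1.437 V


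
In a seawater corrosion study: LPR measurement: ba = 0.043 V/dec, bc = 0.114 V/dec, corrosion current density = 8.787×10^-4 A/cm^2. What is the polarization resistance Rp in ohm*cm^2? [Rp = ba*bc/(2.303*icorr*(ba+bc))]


Apply the Stern-Geary equation: Rp = ba*bc / (2.303*icorr*(ba+bc))
ba*bc = 0.043*0.114 = 0.004902
ba+bc = 0.157; 2.303*icorr*(ba+bc) = 2.303*8.787×10^-4*0.157 = 3.1771244×10^-4
Rp = 0.004902 / 3.1771244×10^-4 = 15.43 ohm*cm^2

15.43 ohm*cm^2


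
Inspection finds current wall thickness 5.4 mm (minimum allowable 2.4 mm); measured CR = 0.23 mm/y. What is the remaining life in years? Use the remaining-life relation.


Apply the remaining-life relation: RL = (t_current − t_min) / CR
RL = (5.4 − 2.4) / 0.23 = 3.0 / 0.23 = 13.0 years

13.0 years


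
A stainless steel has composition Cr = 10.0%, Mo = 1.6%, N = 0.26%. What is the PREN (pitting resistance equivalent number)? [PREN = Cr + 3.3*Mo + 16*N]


Apply the PREN formula: PREN = Cr + 3.3*Mo + 16*N
PREN = 10.0 + 3.3*1.6 + 16*0.26
PREN = 10.0 + 5.28 + 4.16 = 19.44

19.44


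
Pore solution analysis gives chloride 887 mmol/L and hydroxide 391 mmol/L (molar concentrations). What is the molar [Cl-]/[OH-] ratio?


Threshold parameter = [Cl-] / [OH-] (molar basis; both in mmol/L, so units cancel)
Ratio = 887 / 391 = 2.27

2.27


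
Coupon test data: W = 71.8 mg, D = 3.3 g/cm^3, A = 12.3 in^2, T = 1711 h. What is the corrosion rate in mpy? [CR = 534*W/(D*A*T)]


Apply the mpy weight-loss relation: CR = 534 * W / (D * A * T)
Numerator: 534 * 71.8 = 38341.2
Denominator: 3.3 * 12.3 * 1711 = 69449.49
CR = 38341.2 / 69449.49 = 0.55207 mpy

0.55207 mpy


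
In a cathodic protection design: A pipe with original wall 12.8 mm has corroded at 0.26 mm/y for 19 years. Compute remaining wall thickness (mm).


Remaining wall = original − CR × time
t = 12.8 − 0.26*19 = 12.8 − 4.94 = 7.86 mm

7.86 mm


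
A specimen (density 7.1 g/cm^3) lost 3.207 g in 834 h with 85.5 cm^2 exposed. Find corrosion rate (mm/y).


Apply the mm/y weight-loss relation: CR = 87600 * W / (D * A * T)
Numerator: 87600 * 3.207 = 280933.2
Denominator: 7.1 * 85.5 * 834 = 506279.7
CR = 280933.2 / 506279.7 = 0.5549 mm/y

0.5549 mm/y


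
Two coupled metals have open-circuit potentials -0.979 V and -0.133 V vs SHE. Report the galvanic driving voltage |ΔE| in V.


Driving voltage is the absolute potential difference.
|ΔE| = |-0.979 − (-0.133)| = 0.846 V

0.846 V


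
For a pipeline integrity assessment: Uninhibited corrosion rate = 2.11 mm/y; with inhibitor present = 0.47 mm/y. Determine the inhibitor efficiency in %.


Apply the inhibitor-efficiency definition: IE = (CR_blank − CR_inh)/CR_blank × 100
IE = (2.11 − 0.47) / 2.11 × 100
IE = 1.64 / 2.11 × 100 = 77.7 %

77.7 %


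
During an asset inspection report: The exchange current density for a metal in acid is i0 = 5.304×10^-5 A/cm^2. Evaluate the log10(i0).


i0 = 5.304×10^-5 A/cm^2
log10(i0) = -4.275

-4.275


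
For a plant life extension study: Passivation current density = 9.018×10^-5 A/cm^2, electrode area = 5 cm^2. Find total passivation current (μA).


I = i_pass * A, then convert A → μA (×10^6)
I = 9.018×10^-5 * 5 * 10^6 = 450.9 μA

450.9 μA


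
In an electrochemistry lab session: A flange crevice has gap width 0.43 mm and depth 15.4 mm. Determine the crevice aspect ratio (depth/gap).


Aspect ratio = depth / gap
Ratio = 15.4 / 0.43 = 35.8

35.8


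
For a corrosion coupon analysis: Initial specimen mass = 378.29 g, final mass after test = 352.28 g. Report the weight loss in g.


Weight loss = initial − final
WL = 378.29 − 352.28 = 26.01 g

26.01 g


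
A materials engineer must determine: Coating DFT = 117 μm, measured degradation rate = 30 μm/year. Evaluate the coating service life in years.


Service life = thickness / degradation rate
Life = 117 / 30 = 3.9 years

3.9 years


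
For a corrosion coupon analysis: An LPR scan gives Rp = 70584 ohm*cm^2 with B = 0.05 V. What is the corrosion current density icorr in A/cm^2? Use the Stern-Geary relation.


Apply the Stern-Geary relation: icorr = B / Rp
icorr = 0.05 / 70584 = 7.084×10^-7 A/cm^2

7.084×10^-7 A/cm^2


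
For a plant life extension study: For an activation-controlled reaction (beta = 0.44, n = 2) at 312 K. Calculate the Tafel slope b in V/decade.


Apply the Tafel slope relation: b = 2.303*R*T/(beta*n*F)
Numerator: 2.303 * 8.314 * 312 = 5973.91
Denominator: 0.44 * 2 * 96485 = 84906.8
b = 5973.91 / 84906.8 = 0.07 V/decade

0.07 V/decade


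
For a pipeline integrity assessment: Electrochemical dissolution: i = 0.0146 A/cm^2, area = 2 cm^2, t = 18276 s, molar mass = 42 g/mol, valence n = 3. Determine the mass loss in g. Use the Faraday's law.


Apply Faraday's law: m = i*A*t*M / (n*F)
Total charge passed Q = i*A*t = 0.0146*2*18276 = 533.6592 C
m = Q*M/(n*F) = 533.6592*42/(3*96485) = 0.077 g

0.077 g


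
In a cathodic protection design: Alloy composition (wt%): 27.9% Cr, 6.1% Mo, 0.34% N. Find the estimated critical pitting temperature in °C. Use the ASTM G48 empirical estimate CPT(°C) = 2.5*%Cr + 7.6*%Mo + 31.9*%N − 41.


Apply the ASTM G48 empirical CPT estimate: CPT(°C) = 2.5*%Cr + 7.6*%Mo + 31.9*%N − 41
2.5*27.9 = 69.75; 7.6*6.1 = 46.36; 31.9*0.34 = 10.846
CPT = 69.75 + 46.36 + 10.846 − 41 = 85.956 °C
Rounded to 0.1 °C: CPT ≈ 86.0 °C

86.0 °C


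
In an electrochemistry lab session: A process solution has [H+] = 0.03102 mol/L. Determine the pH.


pH = −log10[H+]
pH = −log10(0.03102) = 1.51

1.51


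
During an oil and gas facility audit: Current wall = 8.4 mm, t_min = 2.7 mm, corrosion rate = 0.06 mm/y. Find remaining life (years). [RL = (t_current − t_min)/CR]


Apply the remaining-life relation: RL = (t_current − t_min) / CR
RL = (8.4 − 2.7) / 0.06 = 5.7 / 0.06 = 95.0 years

95.0 years


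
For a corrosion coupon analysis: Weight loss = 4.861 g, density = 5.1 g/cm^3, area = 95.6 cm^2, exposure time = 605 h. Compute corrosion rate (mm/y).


Apply the mm/y weight-loss relation: CR = 87600 * W / (D * A * T)
Numerator: 87600 * 4.861 = 425823.6
Denominator: 5.1 * 95.6 * 605 = 294973.8
CR = 425823.6 / 294973.8 = 1.4436 mm/y

1.4436 mm/y


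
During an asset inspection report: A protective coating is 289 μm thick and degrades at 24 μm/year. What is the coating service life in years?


Service life = thickness / degradation rate
Life = 289 / 24 = 12.0 years

12.0 years


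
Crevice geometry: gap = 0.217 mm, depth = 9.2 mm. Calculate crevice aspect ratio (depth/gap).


Aspect ratio = depth / gap
Ratio = 9.2 / 0.217 = 42.4

42.4


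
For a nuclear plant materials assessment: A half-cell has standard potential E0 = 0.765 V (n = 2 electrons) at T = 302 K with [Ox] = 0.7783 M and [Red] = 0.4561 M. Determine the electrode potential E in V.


Apply the Nernst equation: E = E0 + (RT/nF)*ln([Ox]/[Red])
Step 1: RT/nF = 8.314*302/(2*96485) = 0.01301149 V
Step 2: [Ox]/[Red] = 0.7783/0.4561 = 1.706424
Step 3: ln(1.706424) = 0.5344
Step 4: correction = 0.01301149 * 0.5344 = 0.007 V
E = 0.765 + 0.007 = 0.772 V

0.772 V


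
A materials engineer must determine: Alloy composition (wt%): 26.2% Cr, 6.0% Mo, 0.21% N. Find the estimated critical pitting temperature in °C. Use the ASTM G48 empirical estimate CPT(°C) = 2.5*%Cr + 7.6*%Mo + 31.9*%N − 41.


Apply the ASTM G48 empirical CPT estimate: CPT(°C) = 2.5*%Cr + 7.6*%Mo + 31.9*%N − 41
2.5*26.2 = 65.5; 7.6*6.0 = 45.6; 31.9*0.21 = 6.699
CPT = 65.5 + 45.6 + 6.699 − 41 = 76.799 °C
Rounded to 0.1 °C: CPT ≈ 76.8 °C

76.8 °C


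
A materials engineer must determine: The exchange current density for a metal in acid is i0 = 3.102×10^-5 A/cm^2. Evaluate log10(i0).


i0 = 3.102×10^-5 A/cm^2
log10(i0) = -4.508

-4.508


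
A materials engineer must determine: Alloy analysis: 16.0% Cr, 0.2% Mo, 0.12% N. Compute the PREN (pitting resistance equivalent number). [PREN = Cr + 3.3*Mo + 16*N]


Apply the PREN formula: PREN = Cr + 3.3*Mo + 16*N
PREN = 16.0 + 3.3*0.2 + 16*0.12
PREN = 16.0 + 0.66 + 1.92 = 18.58

18.58


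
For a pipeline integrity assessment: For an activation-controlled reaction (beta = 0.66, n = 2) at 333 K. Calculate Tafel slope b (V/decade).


Apply the Tafel slope relation: b = 2.303*R*T/(beta*n*F)
Numerator: 2.303 * 8.314 * 333 = 6376.0
Denominator: 0.66 * 2 * 96485 = 127360.2
b = 6376.0 / 127360.2 = 0.0501 V/decade

0.0501 V/decade


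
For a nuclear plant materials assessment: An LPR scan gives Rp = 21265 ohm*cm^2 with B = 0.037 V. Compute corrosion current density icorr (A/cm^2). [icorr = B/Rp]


Apply the Stern-Geary relation: icorr = B / Rp
icorr = 0.037 / 21265 = 1.74×10^-6 A/cm^2

1.74×10^-6 A/cm^2


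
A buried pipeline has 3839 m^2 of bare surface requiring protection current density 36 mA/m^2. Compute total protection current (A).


I = area * current density, then convert mA → A (÷1000)
I = 3839 * 36 / 1000 = 138.2 A

138.2 A


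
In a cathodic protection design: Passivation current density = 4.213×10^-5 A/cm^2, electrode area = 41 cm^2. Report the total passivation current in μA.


I = i_pass * A, then convert A → μA (×10^6)
I = 4.213×10^-5 * 41 * 10^6 = 1727.33 μA

1727.33 μA


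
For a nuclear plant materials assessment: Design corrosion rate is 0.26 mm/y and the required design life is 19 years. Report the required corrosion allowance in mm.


Corrosion allowance = CR × design life
CA = 0.26 * 19 = 4.94 mm

4.94 mm


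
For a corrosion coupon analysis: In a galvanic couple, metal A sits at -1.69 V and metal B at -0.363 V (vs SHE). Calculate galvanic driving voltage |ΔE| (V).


Driving voltage is the absolute potential difference.
|ΔE| = |-1.69 − (-0.363)| = 1.327 V

1.327 V


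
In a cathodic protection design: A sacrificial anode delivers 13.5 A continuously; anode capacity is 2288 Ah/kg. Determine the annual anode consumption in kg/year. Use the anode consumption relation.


Annual consumption = current * hours per year / capacity
Rate = 13.5 * 8760 / 2288 = 51.7 kg/year

51.7 kg/year


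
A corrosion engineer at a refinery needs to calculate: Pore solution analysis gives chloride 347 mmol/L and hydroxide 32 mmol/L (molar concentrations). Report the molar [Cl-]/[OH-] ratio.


Threshold parameter = [Cl-] / [OH-] (molar basis; both in mmol/L, so units cancel)
Ratio = 347 / 32 = 10.84

10.84


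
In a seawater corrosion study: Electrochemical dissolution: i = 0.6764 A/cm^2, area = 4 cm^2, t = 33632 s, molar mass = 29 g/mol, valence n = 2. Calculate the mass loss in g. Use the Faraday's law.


Apply Faraday's law: m = i*A*t*M / (n*F)
Total charge passed Q = i*A*t = 0.6764*4*33632 = 90994.7392 C
m = Q*M/(n*F) = 90994.7392*29/(2*96485) = 13.6749 g

13.6749 g


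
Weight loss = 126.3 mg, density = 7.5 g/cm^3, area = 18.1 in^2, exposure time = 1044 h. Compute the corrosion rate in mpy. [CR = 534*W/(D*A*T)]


Apply the mpy weight-loss relation: CR = 534 * W / (D * A * T)
Numerator: 534 * 126.3 = 67444.2
Denominator: 7.5 * 18.1 * 1044 = 141723.0
CR = 67444.2 / 141723.0 = 0.4759 mpy

0.4759 mpy


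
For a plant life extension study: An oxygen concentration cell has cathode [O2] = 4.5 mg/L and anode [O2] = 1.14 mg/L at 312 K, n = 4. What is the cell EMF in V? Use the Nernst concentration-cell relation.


Apply the Nernst concentration-cell relation: E = (RT/nF)*ln(C_cathode/C_anode)
RT/nF = 8.314*312/(4*96485) = 0.00672117 V
ln(4.5/1.14) = 1.37305
E = 0.00672117 * 1.37305 = 0.00923 V

0.00923 V


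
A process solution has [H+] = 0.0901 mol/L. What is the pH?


pH = −log10[H+]
pH = −log10(0.0901) = 1.05

1.05


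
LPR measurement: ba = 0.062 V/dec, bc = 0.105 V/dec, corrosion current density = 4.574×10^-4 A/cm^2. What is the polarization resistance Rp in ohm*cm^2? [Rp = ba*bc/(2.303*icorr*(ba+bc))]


Apply the Stern-Geary equation: Rp = ba*bc / (2.303*icorr*(ba+bc))
ba*bc = 0.062*0.105 = 0.00651
ba+bc = 0.167; 2.303*icorr*(ba+bc) = 2.303*4.574×10^-4*0.167 = 1.759165×10^-4
Rp = 0.00651 / 1.759165×10^-4 = 37.01 ohm*cm^2

37.01 ohm*cm^2


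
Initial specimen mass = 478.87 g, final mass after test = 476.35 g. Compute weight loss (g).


Weight loss = initial − final
WL = 478.87 − 476.35 = 2.52 g

2.52 g


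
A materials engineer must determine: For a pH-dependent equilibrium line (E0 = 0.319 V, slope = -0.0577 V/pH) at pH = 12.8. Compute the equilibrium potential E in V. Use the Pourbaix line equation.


Apply the Pourbaix line equation: E = E0 + slope*pH
E = 0.319 + (-0.0577)*12.8 = 0.319 + (-0.73856) = -0.41956 V
Rounded to 4 decimal places: E = -0.4196 V

-0.4196 V


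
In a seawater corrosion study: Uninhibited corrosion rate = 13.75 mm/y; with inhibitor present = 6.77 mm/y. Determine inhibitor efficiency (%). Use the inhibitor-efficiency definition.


Apply the inhibitor-efficiency definition: IE = (CR_blank − CR_inh)/CR_blank × 100
IE = (13.75 − 6.77) / 13.75 × 100
IE = 6.98 / 13.75 × 100 = 50.8 %

50.8 %


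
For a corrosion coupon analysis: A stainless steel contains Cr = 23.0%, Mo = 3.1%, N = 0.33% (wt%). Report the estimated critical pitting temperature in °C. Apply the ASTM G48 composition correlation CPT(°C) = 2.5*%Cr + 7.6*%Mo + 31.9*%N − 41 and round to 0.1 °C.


Apply the ASTM G48 empirical CPT estimate: CPT(°C) = 2.5*%Cr + 7.6*%Mo + 31.9*%N − 41
2.5*23.0 = 57.5; 7.6*3.1 = 23.56; 31.9*0.33 = 10.527
CPT = 57.5 + 23.56 + 10.527 − 41 = 50.587 °C
Rounded to 0.1 °C: CPT ≈ 50.6 °C

50.6 °C


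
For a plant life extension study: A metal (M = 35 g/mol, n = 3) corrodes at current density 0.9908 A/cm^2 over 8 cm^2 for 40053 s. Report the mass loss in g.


Apply Faraday's law: m = i*A*t*M / (n*F)
Total charge passed Q = i*A*t = 0.9908*8*40053 = 317476.0992 C
m = Q*M/(n*F) = 317476.0992*35/(3*96485) = 38.3882 g

38.3882 g


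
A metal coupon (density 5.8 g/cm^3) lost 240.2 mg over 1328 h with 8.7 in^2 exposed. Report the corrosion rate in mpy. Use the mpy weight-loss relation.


Apply the mpy weight-loss relation: CR = 534 * W / (D * A * T)
Numerator: 534 * 240.2 = 128266.8
Denominator: 5.8 * 8.7 * 1328 = 67010.88
CR = 128266.8 / 67010.88 = 1.9141 mpy

1.9141 mpy


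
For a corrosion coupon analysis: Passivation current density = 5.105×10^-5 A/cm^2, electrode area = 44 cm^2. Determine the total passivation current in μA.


I = i_pass * A, then convert A → μA (×10^6)
I = 5.105×10^-5 * 44 * 10^6 = 2246.2 μA

2246.2 μA


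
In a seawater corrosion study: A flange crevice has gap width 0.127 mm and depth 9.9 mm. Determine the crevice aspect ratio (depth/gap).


Aspect ratio = depth / gap
Ratio = 9.9 / 0.127 = 78.0

78.0


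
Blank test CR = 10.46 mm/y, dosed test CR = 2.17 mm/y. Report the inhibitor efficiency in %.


Apply the inhibitor-efficiency definition: IE = (CR_blank − CR_inh)/CR_blank × 100
IE = (10.46 − 2.17) / 10.46 × 100
IE = 8.29 / 10.46 × 100 = 79.3 %

79.3 %


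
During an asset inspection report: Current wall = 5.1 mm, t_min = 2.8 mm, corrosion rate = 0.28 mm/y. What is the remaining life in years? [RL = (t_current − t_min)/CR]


Apply the remaining-life relation: RL = (t_current − t_min) / CR
RL = (5.1 − 2.8) / 0.28 = 2.3 / 0.28 = 8.2 years

8.2 years


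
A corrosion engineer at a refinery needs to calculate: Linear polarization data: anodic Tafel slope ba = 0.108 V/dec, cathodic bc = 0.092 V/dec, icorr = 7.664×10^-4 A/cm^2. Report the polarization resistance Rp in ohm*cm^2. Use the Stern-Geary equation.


Apply the Stern-Geary equation: Rp = ba*bc / (2.303*icorr*(ba+bc))
ba*bc = 0.108*0.092 = 0.009936
ba+bc = 0.2; 2.303*icorr*(ba+bc) = 2.303*7.664×10^-4*0.2 = 3.5300384×10^-4
Rp = 0.009936 / 3.5300384×10^-4 = 28.1 ohm*cm^2

28.1 ohm*cm^2


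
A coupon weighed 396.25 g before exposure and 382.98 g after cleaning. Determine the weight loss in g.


Weight loss = initial − final
WL = 396.25 − 382.98 = 13.27 g

13.27 g


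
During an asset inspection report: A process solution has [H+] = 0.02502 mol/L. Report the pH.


pH = −log10[H+]
pH = −log10(0.02502) = 1.6

1.6


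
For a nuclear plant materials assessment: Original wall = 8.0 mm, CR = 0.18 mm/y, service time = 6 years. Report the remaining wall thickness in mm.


Remaining wall = original − CR × time
t = 8.0 − 0.18*6 = 8.0 − 1.08 = 6.92 mm

6.92 mm


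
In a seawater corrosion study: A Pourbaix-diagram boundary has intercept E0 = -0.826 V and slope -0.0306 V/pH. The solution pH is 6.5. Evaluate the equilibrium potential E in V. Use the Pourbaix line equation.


Apply the Pourbaix line equation: E = E0 + slope*pH
E = -0.826 + (-0.0306)*6.5 = -0.826 + (-0.1989) = -1.0249 V
Rounded to 3 decimal places: E = -1.025 V

-1.025 V


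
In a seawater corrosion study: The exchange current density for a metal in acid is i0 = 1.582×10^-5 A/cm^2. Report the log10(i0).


i0 = 1.582×10^-5 A/cm^2
log10(i0) = -4.801

-4.801


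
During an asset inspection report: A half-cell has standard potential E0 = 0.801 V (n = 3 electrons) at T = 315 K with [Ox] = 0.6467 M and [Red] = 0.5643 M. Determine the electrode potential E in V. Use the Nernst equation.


Apply the Nernst equation: E = E0 + (RT/nF)*ln([Ox]/[Red])
Step 1: RT/nF = 8.314*315/(3*96485) = 0.00904773 V
Step 2: [Ox]/[Red] = 0.6467/0.5643 = 1.146022
Step 3: ln(1.146022) = 0.136297
Step 4: correction = 0.00904773 * 0.136297 = 0.001 V
E = 0.801 + 0.001 = 0.802 V

0.802 V


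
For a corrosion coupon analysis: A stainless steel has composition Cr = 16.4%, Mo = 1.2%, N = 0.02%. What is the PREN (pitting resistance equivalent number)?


Apply the PREN formula: PREN = Cr + 3.3*Mo + 16*N
PREN = 16.4 + 3.3*1.2 + 16*0.02
PREN = 16.4 + 3.96 + 0.32 = 20.68

20.68


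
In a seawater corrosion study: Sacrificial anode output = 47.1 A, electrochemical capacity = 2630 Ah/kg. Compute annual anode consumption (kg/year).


Annual consumption = current * hours per year / capacity
Rate = 47.1 * 8760 / 2630 = 156.9 kg/year

156.9 kg/year


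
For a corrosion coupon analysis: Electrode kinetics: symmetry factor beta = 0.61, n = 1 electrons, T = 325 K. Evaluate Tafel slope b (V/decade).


Apply the Tafel slope relation: b = 2.303*R*T/(beta*n*F)
Numerator: 2.303 * 8.314 * 325 = 6222.82
Denominator: 0.61 * 1 * 96485 = 58855.85
b = 6222.82 / 58855.85 = 0.1057 V/decade

0.1057 V/decade


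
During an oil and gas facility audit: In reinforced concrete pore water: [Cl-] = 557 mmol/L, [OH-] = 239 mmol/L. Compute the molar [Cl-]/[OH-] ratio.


Threshold parameter = [Cl-] / [OH-] (molar basis; both in mmol/L, so units cancel)
Ratio = 557 / 239 = 2.33

2.33


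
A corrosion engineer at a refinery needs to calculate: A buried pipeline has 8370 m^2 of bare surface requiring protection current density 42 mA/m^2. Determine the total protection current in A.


I = area * current density, then convert mA → A (÷1000)
I = 8370 * 42 / 1000 = 351.54 A

351.54 A


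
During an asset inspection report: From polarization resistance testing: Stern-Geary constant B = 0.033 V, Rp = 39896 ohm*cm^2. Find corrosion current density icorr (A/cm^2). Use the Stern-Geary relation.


Apply the Stern-Geary relation: icorr = B / Rp
icorr = 0.033 / 39896 = 8.272×10^-7 A/cm^2

8.272×10^-7 A/cm^2


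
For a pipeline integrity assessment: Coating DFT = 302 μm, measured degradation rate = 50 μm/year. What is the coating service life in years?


Service life = thickness / degradation rate
Life = 302 / 50 = 6.0 years

6.0 years


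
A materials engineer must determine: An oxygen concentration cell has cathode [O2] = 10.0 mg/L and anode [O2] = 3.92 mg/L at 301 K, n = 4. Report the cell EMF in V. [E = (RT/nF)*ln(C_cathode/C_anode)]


Apply the Nernst concentration-cell relation: E = (RT/nF)*ln(C_cathode/C_anode)
RT/nF = 8.314*301/(4*96485) = 0.0064842 V
ln(10.0/3.92) = 0.93649
E = 0.0064842 * 0.93649 = 0.00607 V

0.00607 V
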